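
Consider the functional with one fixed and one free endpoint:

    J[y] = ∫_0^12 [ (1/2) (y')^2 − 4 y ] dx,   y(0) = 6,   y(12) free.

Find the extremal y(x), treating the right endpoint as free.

The Lagrangian L = (1/2) (y')^2 − 4 y gives
    ∂L/∂y = −4,   ∂L/∂y' = y'.
Euler-Lagrange: d/dx(y') − (−4) = 0, i.e. y'' + 4 = 0, so
    y(x) = −(4/2) x^2 + C1 x + C2.
Fixed left endpoint y(0) = 6 ⇒ C2 = 6.
The right endpoint x = 12 is free, so the natural (transversality) condition is ∂L/∂y' |_{x=12} = 0, i.e. y'(12) = 0.
Compute y'(x) = −4 x + C1, so y'(12) = −48 + C1 = 0 ⇒ C1 = 48.
Therefore the extremal is
    y(x) = −2 x^2 + 48 x + 6.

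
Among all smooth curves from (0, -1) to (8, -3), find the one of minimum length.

Arc-length functional: J[y] = ∫ sqrt(1 + (y')^2) dx.
Lagrangian L = sqrt(1 + (y')^2) has no explicit y dependence, so ∂L/∂y = 0 and the Euler-Lagrange equation gives
    d/dx( y' / sqrt(1 + (y')^2) ) = 0  ⇒  y' / sqrt(1 + (y')^2) = const.
Hence y' is constant, so y(x) is affine.
Fitting the endpoints (0, -1) and (8, -3):
    slope m = ((-3) − (-1)) / (8 − 0) = -1/4,
    intercept c = (-1) − m·0 = -1.
Extremal: y(x) = (-1/4) x - 1.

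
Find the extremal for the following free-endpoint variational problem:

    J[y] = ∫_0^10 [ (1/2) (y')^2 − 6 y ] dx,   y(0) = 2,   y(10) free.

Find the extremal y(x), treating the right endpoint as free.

The Lagrangian L = (1/2) (y')^2 − 6 y gives
    ∂L/∂y = −6,   ∂L/∂y' = y'.
Euler-Lagrange: d/dx(y') − (−6) = 0, i.e. y'' + 6 = 0, so
    y(x) = −(6/2) x^2 + C1 x + C2.
Fixed left endpoint y(0) = 2 ⇒ C2 = 2.
The right endpoint x = 10 is free, so the natural (transversality) condition is ∂L/∂y' |_{x=10} = 0, i.e. y'(10) = 0.
Compute y'(x) = −6 x + C1, so y'(10) = −60 + C1 = 0 ⇒ C1 = 60.
Therefore the extremal is
    y(x) = −3 x^2 + 60 x + 2.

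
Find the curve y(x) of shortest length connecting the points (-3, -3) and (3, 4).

Arc-length functional: J[y] = ∫ sqrt(1 + (y')^2) dx.
Lagrangian L = sqrt(1 + (y')^2) has no explicit y dependence, so ∂L/∂y = 0 and the Euler-Lagrange equation gives
    d/dx( y' / sqrt(1 + (y')^2) ) = 0  ⇒  y' / sqrt(1 + (y')^2) = const.
Hence y' is constant, so y(x) is affine.
Fitting the endpoints (-3, -3) and (3, 4):
    slope m = (4 − (-3)) / (3 − (-3)) = 7/6,
    intercept c = (-3) − m·(-3) = 1/2.
Extremal: y(x) = (7/6) x + 1/2.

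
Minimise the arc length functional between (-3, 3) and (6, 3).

Arc-length functional: J[y] = ∫ sqrt(1 + (y')^2) dx.
Lagrangian L = sqrt(1 + (y')^2) has no explicit y dependence, so ∂L/∂y = 0 and the Euler-Lagrange equation gives
    d/dx( y' / sqrt(1 + (y')^2) ) = 0  ⇒  y' / sqrt(1 + (y')^2) = const.
Hence y' is constant, so y(x) is affine.
Fitting the endpoints (-3, 3) and (6, 3):
    slope m = (3 − 3) / (6 − (-3)) = 0,
    intercept c = 3 − m·(-3) = 3.
Extremal: y(x) = 3.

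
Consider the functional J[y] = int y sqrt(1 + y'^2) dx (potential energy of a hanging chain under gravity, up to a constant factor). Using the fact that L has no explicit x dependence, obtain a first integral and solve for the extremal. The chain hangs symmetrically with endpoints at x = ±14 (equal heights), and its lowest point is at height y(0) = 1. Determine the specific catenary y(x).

The Lagrangian L(y, y') = y sqrt(1 + y'^2) has no explicit x dependence, so the Beltrami identity applies:
    L − y' ∂L/∂y' = C.
Compute ∂L/∂y' = y · y' / sqrt(1 + y'^2). Then
    L − y' ∂L/∂y'
    = y sqrt(1 + y'^2) − y · y'^2 / sqrt(1 + y'^2)
    = y (1 + y'^2 − y'^2) / sqrt(1 + y'^2)
    = y / sqrt(1 + y'^2) = C.
Squaring gives y^2 = C^2 (1 + y'^2), i.e.
    y'^2 = y^2 / C^2 − 1.
Separating variables,
    dy / sqrt(y^2 − C^2) = dx / C,
and integrating gives arccosh(y / C) = (x − a)/C, so
    y(x) = C cosh((x − a)/C),
the catenary. The constants C and a are fixed by the two endpoint conditions (and, for the hanging-chain problem, the length constraint selects C).
Now fit the given data. The endpoints x = ±14 are symmetric at equal height, so the catenary is even about its minimum: a = 0 and y(x) = C cosh(x/C). The lowest point is y(0) = C cosh(0) = C, and we are told y(0) = 1, so C = 1. Therefore
    y(x) = cosh(x),
and at the endpoints
    y(±14) = cosh(14).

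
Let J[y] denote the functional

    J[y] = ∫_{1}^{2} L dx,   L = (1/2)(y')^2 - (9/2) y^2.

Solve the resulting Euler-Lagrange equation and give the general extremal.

The Lagrangian is L = (1/2)(y')^2 - (9/2) y^2.
∂L/∂y = -9y.
∂L/∂y' = y'.
The Euler-Lagrange equation d/dx(∂L/∂y') − ∂L/∂y = 0 becomes:
    y'' + 9 y = 0
General solution: y(x) = A sin(3x) + B cos(3x), where A and B are arbitrary constants fixed by the endpoint conditions.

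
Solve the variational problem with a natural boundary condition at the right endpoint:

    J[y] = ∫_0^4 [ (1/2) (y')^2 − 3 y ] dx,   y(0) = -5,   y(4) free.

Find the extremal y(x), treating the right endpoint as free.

The Lagrangian L = (1/2) (y')^2 − 3 y gives
    ∂L/∂y = −3,   ∂L/∂y' = y'.
Euler-Lagrange: d/dx(y') − (−3) = 0, i.e. y'' + 3 = 0, so
    y(x) = −(3/2) x^2 + C1 x + C2.
Fixed left endpoint y(0) = -5 ⇒ C2 = -5.
The right endpoint x = 4 is free, so the natural (transversality) condition is ∂L/∂y' |_{x=4} = 0, i.e. y'(4) = 0.
Compute y'(x) = −3 x + C1, so y'(4) = −12 + C1 = 0 ⇒ C1 = 12.
Therefore the extremal is
    y(x) = −(3/2) x^2 + 12 x − 5.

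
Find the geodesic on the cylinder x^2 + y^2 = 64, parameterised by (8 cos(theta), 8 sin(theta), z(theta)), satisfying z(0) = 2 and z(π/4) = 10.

Parameterise the cylinder of radius R = 8 as
    r(θ) = (8 cos θ, 8 sin θ, z(θ)).
The arc-length element is
    ds = sqrt(64 + (dz/dθ)^2) dθ,
so the Lagrangian is L = sqrt(64 + z'^2).
L depends on z' only, not on z or θ, so ∂L/∂z = 0 and
    ∂L/∂z' = z' / sqrt(64 + z'^2).
The Euler-Lagrange equation gives
    d/dθ( z' / sqrt(64 + z'^2) ) = 0,
so z' is constant. Integrating once:
    z(θ) = a θ + b,
a helix on the cylinder (a straight line when the cylinder is unrolled). The constants a, b are determined by the endpoint conditions.
With endpoint conditions z(0) = 2 and z(π/4) = 10: from z(0) = b we get b = 2, and a·π/4 + 2 = 10 gives a = 32/π, so
    z(θ) = (32/π) θ + 2.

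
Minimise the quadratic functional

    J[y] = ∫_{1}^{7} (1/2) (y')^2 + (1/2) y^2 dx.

The Lagrangian is L = (1/2) (y')^2 + (1/2) y^2.
Compute ∂L/∂y = y, ∂L/∂y' = y'.
The Euler-Lagrange equation d/dx(∂L/∂y') − ∂L/∂y = 0 reduces to
    y'' − y = 0.
Its general solution is
    y(x) = A e^x + B e^(−x),
with A, B fixed by the endpoint conditions.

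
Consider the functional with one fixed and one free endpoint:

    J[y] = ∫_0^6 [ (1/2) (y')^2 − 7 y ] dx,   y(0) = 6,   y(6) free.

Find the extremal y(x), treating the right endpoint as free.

The Lagrangian L = (1/2) (y')^2 − 7 y gives
    ∂L/∂y = −7,   ∂L/∂y' = y'.
Euler-Lagrange: d/dx(y') − (−7) = 0, i.e. y'' + 7 = 0, so
    y(x) = −(7/2) x^2 + C1 x + C2.
Fixed left endpoint y(0) = 6 ⇒ C2 = 6.
The right endpoint x = 6 is free, so the natural (transversality) condition is ∂L/∂y' |_{x=6} = 0, i.e. y'(6) = 0.
Compute y'(x) = −7 x + C1, so y'(6) = −42 + C1 = 0 ⇒ C1 = 42.
Therefore the extremal is
    y(x) = −(7/2) x^2 + 42 x + 6.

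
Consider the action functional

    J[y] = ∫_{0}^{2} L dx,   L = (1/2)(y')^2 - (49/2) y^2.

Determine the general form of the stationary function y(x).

The Lagrangian is L = (1/2)(y')^2 - (49/2) y^2.
∂L/∂y = -49y.
∂L/∂y' = y'.
The Euler-Lagrange equation d/dx(∂L/∂y') − ∂L/∂y = 0 becomes:
    y'' + 49 y = 0
General solution: y(x) = A sin(7x) + B cos(7x), where A and B are arbitrary constants fixed by the endpoint conditions.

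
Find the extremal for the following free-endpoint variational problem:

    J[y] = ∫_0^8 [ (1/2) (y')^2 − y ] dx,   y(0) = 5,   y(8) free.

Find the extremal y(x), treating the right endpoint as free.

The Lagrangian L = (1/2) (y')^2 − y gives
    ∂L/∂y = −1,   ∂L/∂y' = y'.
Euler-Lagrange: d/dx(y') − (−1) = 0, i.e. y'' + 1 = 0, so
    y(x) = −(1/2) x^2 + C1 x + C2.
Fixed left endpoint y(0) = 5 ⇒ C2 = 5.
The right endpoint x = 8 is free, so the natural (transversality) condition is ∂L/∂y' |_{x=8} = 0, i.e. y'(8) = 0.
Compute y'(x) = −1 x + C1, so y'(8) = −8 + C1 = 0 ⇒ C1 = 8.
Therefore the extremal is
    y(x) = −x^2/2 + 8 x + 5.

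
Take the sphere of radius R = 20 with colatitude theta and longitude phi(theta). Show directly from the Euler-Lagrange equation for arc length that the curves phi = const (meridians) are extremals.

On the sphere of radius R = 20 with spherical coordinates (θ, φ), the induced metric is
    ds^2 = 400(dθ^2 + sin^2(θ) dφ^2).
Using θ as the parameter, the arc-length functional becomes
    J[φ] = ∫ 20 sqrt(1 + sin^2(θ) (dφ/dθ)^2) dθ.
So L = 20 sqrt(1 + sin^2(θ) φ'^2). Compute
    ∂L/∂φ = 0  (L has no explicit φ dependence),
    ∂L/∂φ' = 20 sin^2(θ) φ' / sqrt(1 + sin^2(θ) φ'^2).
For the candidate φ(θ) = c (constant), φ' = 0, so ∂L/∂φ' evaluated along the candidate vanishes, and ∂L/∂φ is identically zero. Hence
    d/dθ(∂L/∂φ') − ∂L/∂φ = 0
is satisfied. Therefore meridians φ = const are extremals of arc length — they are geodesics on the sphere.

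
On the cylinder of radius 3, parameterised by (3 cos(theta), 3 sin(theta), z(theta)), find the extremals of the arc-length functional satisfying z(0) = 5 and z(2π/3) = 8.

Parameterise the cylinder of radius R = 3 as
    r(θ) = (3 cos θ, 3 sin θ, z(θ)).
The arc-length element is
    ds = sqrt(9 + (dz/dθ)^2) dθ,
so the Lagrangian is L = sqrt(9 + z'^2).
L depends on z' only, not on z or θ, so ∂L/∂z = 0 and
    ∂L/∂z' = z' / sqrt(9 + z'^2).
The Euler-Lagrange equation gives
    d/dθ( z' / sqrt(9 + z'^2) ) = 0,
so z' is constant. Integrating once:
    z(θ) = a θ + b,
a helix on the cylinder (a straight line when the cylinder is unrolled). The constants a, b are determined by the endpoint conditions.
With endpoint conditions z(0) = 5 and z(2π/3) = 8: from z(0) = b we get b = 5, and a·2π/3 + 5 = 8 gives a = 9/(2π), so
    z(θ) = (9/(2π)) θ + 5.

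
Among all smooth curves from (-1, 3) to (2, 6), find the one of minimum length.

Arc-length functional: J[y] = ∫ sqrt(1 + (y')^2) dx.
Lagrangian L = sqrt(1 + (y')^2) has no explicit y dependence, so ∂L/∂y = 0 and the Euler-Lagrange equation gives
    d/dx( y' / sqrt(1 + (y')^2) ) = 0  ⇒  y' / sqrt(1 + (y')^2) = const.
Hence y' is constant, so y(x) is affine.
Fitting the endpoints (-1, 3) and (2, 6):
    slope m = (6 − 3) / (2 − (-1)) = 1,
    intercept c = 3 − m·(-1) = 4.
Extremal: y(x) = x + 4.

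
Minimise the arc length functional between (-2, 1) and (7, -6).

Arc-length functional: J[y] = ∫ sqrt(1 + (y')^2) dx.
Lagrangian L = sqrt(1 + (y')^2) has no explicit y dependence, so ∂L/∂y = 0 and the Euler-Lagrange equation gives
    d/dx( y' / sqrt(1 + (y')^2) ) = 0  ⇒  y' / sqrt(1 + (y')^2) = const.
Hence y' is constant, so y(x) is affine.
Fitting the endpoints (-2, 1) and (7, -6):
    slope m = ((-6) − 1) / (7 − (-2)) = -7/9,
    intercept c = 1 − m·(-2) = -5/9.
Extremal: y(x) = (-7/9) x - 5/9.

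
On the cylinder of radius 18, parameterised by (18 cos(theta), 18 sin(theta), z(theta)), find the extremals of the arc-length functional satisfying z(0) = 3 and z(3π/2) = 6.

Parameterise the cylinder of radius R = 18 as
    r(θ) = (18 cos θ, 18 sin θ, z(θ)).
The arc-length element is
    ds = sqrt(324 + (dz/dθ)^2) dθ,
so the Lagrangian is L = sqrt(324 + z'^2).
L depends on z' only, not on z or θ, so ∂L/∂z = 0 and
    ∂L/∂z' = z' / sqrt(324 + z'^2).
The Euler-Lagrange equation gives
    d/dθ( z' / sqrt(324 + z'^2) ) = 0,
so z' is constant. Integrating once:
    z(θ) = a θ + b,
a helix on the cylinder (a straight line when the cylinder is unrolled). The constants a, b are determined by the endpoint conditions.
With endpoint conditions z(0) = 3 and z(3π/2) = 6: from z(0) = b we get b = 3, and a·3π/2 + 3 = 6 gives a = 2/π, so
    z(θ) = (2/π) θ + 3.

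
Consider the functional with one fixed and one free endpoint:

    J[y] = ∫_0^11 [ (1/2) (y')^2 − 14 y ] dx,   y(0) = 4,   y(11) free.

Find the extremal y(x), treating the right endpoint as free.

The Lagrangian L = (1/2) (y')^2 − 14 y gives
    ∂L/∂y = −14,   ∂L/∂y' = y'.
Euler-Lagrange: d/dx(y') − (−14) = 0, i.e. y'' + 14 = 0, so
    y(x) = −(14/2) x^2 + C1 x + C2.
Fixed left endpoint y(0) = 4 ⇒ C2 = 4.
The right endpoint x = 11 is free, so the natural (transversality) condition is ∂L/∂y' |_{x=11} = 0, i.e. y'(11) = 0.
Compute y'(x) = −14 x + C1, so y'(11) = −154 + C1 = 0 ⇒ C1 = 154.
Therefore the extremal is
    y(x) = −7 x^2 + 154 x + 4.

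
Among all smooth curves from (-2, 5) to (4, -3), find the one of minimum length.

Arc-length functional: J[y] = ∫ sqrt(1 + (y')^2) dx.
Lagrangian L = sqrt(1 + (y')^2) has no explicit y dependence, so ∂L/∂y = 0 and the Euler-Lagrange equation gives
    d/dx( y' / sqrt(1 + (y')^2) ) = 0  ⇒  y' / sqrt(1 + (y')^2) = const.
Hence y' is constant, so y(x) is affine.
Fitting the endpoints (-2, 5) and (4, -3):
    slope m = ((-3) − 5) / (4 − (-2)) = -4/3,
    intercept c = 5 − m·(-2) = 7/3.
Extremal: y(x) = (-4/3) x + 7/3.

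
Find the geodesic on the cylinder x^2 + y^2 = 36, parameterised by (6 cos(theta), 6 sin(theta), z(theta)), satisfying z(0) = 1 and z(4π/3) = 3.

Parameterise the cylinder of radius R = 6 as
    r(θ) = (6 cos θ, 6 sin θ, z(θ)).
The arc-length element is
    ds = sqrt(36 + (dz/dθ)^2) dθ,
so the Lagrangian is L = sqrt(36 + z'^2).
L depends on z' only, not on z or θ, so ∂L/∂z = 0 and
    ∂L/∂z' = z' / sqrt(36 + z'^2).
The Euler-Lagrange equation gives
    d/dθ( z' / sqrt(36 + z'^2) ) = 0,
so z' is constant. Integrating once:
    z(θ) = a θ + b,
a helix on the cylinder (a straight line when the cylinder is unrolled). The constants a, b are determined by the endpoint conditions.
With endpoint conditions z(0) = 1 and z(4π/3) = 3: from z(0) = b we get b = 1, and a·4π/3 + 1 = 3 gives a = 3/(2π), so
    z(θ) = (3/(2π)) θ + 1.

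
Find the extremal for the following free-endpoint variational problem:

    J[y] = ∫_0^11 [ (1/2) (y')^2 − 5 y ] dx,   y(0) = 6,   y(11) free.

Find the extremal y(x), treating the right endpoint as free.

The Lagrangian L = (1/2) (y')^2 − 5 y gives
    ∂L/∂y = −5,   ∂L/∂y' = y'.
Euler-Lagrange: d/dx(y') − (−5) = 0, i.e. y'' + 5 = 0, so
    y(x) = −(5/2) x^2 + C1 x + C2.
Fixed left endpoint y(0) = 6 ⇒ C2 = 6.
The right endpoint x = 11 is free, so the natural (transversality) condition is ∂L/∂y' |_{x=11} = 0, i.e. y'(11) = 0.
Compute y'(x) = −5 x + C1, so y'(11) = −55 + C1 = 0 ⇒ C1 = 55.
Therefore the extremal is
    y(x) = −(5/2) x^2 + 55 x + 6.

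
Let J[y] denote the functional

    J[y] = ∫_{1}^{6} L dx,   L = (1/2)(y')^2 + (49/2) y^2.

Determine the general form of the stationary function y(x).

The Lagrangian is L = (1/2)(y')^2 + (49/2) y^2.
∂L/∂y = 49y.
∂L/∂y' = y'.
The Euler-Lagrange equation d/dx(∂L/∂y') − ∂L/∂y = 0 becomes:
    y'' - 49 y = 0
General solution: y(x) = A e^(7x) + B e^(-7x), where A and B are arbitrary constants fixed by the endpoint conditions.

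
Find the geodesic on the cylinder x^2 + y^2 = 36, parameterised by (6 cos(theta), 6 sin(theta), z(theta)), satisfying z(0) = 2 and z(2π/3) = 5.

Parameterise the cylinder of radius R = 6 as
    r(θ) = (6 cos θ, 6 sin θ, z(θ)).
The arc-length element is
    ds = sqrt(36 + (dz/dθ)^2) dθ,
so the Lagrangian is L = sqrt(36 + z'^2).
L depends on z' only, not on z or θ, so ∂L/∂z = 0 and
    ∂L/∂z' = z' / sqrt(36 + z'^2).
The Euler-Lagrange equation gives
    d/dθ( z' / sqrt(36 + z'^2) ) = 0,
so z' is constant. Integrating once:
    z(θ) = a θ + b,
a helix on the cylinder (a straight line when the cylinder is unrolled). The constants a, b are determined by the endpoint conditions.
With endpoint conditions z(0) = 2 and z(2π/3) = 5: from z(0) = b we get b = 2, and a·2π/3 + 2 = 5 gives a = 9/(2π), so
    z(θ) = (9/(2π)) θ + 2.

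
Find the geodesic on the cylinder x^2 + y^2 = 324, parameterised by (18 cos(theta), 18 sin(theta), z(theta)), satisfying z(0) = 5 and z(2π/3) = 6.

Parameterise the cylinder of radius R = 18 as
    r(θ) = (18 cos θ, 18 sin θ, z(θ)).
The arc-length element is
    ds = sqrt(324 + (dz/dθ)^2) dθ,
so the Lagrangian is L = sqrt(324 + z'^2).
L depends on z' only, not on z or θ, so ∂L/∂z = 0 and
    ∂L/∂z' = z' / sqrt(324 + z'^2).
The Euler-Lagrange equation gives
    d/dθ( z' / sqrt(324 + z'^2) ) = 0,
so z' is constant. Integrating once:
    z(θ) = a θ + b,
a helix on the cylinder (a straight line when the cylinder is unrolled). The constants a, b are determined by the endpoint conditions.
With endpoint conditions z(0) = 5 and z(2π/3) = 6: from z(0) = b we get b = 5, and a·2π/3 + 5 = 6 gives a = 3/(2π), so
    z(θ) = (3/(2π)) θ + 5.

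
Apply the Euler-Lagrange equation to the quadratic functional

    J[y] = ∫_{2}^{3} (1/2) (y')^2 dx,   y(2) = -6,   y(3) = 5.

The Lagrangian is L = (1/2) (y')^2.
Compute ∂L/∂y = 0, ∂L/∂y' = y'.
The Euler-Lagrange equation d/dx(∂L/∂y') − ∂L/∂y = 0 reduces to
    y'' = 0.
Its general solution is
    y(x) = A x + B,
with A, B fixed by the endpoint conditions.
Applying the endpoint conditions y(2) = -6 and y(3) = 5: solve A·2 + B = -6 and A·3 + B = 5. Subtracting gives A(3 − 2) = 5 − -6, so A = 11, and B = -6 − A·2 = -28. Therefore
    y(x) = 11 x - 28.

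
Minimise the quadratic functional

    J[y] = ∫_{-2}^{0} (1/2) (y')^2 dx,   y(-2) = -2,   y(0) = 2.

The Lagrangian is L = (1/2) (y')^2.
Compute ∂L/∂y = 0, ∂L/∂y' = y'.
The Euler-Lagrange equation d/dx(∂L/∂y') − ∂L/∂y = 0 reduces to
    y'' = 0.
Its general solution is
    y(x) = A x + B,
with A, B fixed by the endpoint conditions.
Applying the endpoint conditions y(-2) = -2 and y(0) = 2: solve A·-2 + B = -2 and A·0 + B = 2. Subtracting gives A(0 − -2) = 2 − -2, so A = 2, and B = -2 − A·-2 = 2. Therefore
    y(x) = 2 x + 2.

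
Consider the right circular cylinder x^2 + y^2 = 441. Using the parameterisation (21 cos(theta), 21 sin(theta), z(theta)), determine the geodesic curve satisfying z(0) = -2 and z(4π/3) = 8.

Parameterise the cylinder of radius R = 21 as
    r(θ) = (21 cos θ, 21 sin θ, z(θ)).
The arc-length element is
    ds = sqrt(441 + (dz/dθ)^2) dθ,
so the Lagrangian is L = sqrt(441 + z'^2).
L depends on z' only, not on z or θ, so ∂L/∂z = 0 and
    ∂L/∂z' = z' / sqrt(441 + z'^2).
The Euler-Lagrange equation gives
    d/dθ( z' / sqrt(441 + z'^2) ) = 0,
so z' is constant. Integrating once:
    z(θ) = a θ + b,
a helix on the cylinder (a straight line when the cylinder is unrolled). The constants a, b are determined by the endpoint conditions.
With endpoint conditions z(0) = -2 and z(4π/3) = 8: from z(0) = b we get b = -2, and a·4π/3 + -2 = 8 gives a = 15/(2π), so
    z(θ) = (15/(2π)) θ − 2.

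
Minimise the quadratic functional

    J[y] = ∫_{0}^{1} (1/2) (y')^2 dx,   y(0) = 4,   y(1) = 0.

The Lagrangian is L = (1/2) (y')^2.
Compute ∂L/∂y = 0, ∂L/∂y' = y'.
The Euler-Lagrange equation d/dx(∂L/∂y') − ∂L/∂y = 0 reduces to
    y'' = 0.
Its general solution is
    y(x) = A x + B,
with A, B fixed by the endpoint conditions.
Applying the endpoint conditions y(0) = 4 and y(1) = 0: solve A·0 + B = 4 and A·1 + B = 0. Subtracting gives A(1 − 0) = 0 − 4, so A = -4, and B = 4 − A·0 = 4. Therefore
    y(x) = -4 x + 4.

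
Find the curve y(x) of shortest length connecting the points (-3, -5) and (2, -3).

Arc-length functional: J[y] = ∫ sqrt(1 + (y')^2) dx.
Lagrangian L = sqrt(1 + (y')^2) has no explicit y dependence, so ∂L/∂y = 0 and the Euler-Lagrange equation gives
    d/dx( y' / sqrt(1 + (y')^2) ) = 0  ⇒  y' / sqrt(1 + (y')^2) = const.
Hence y' is constant, so y(x) is affine.
Fitting the endpoints (-3, -5) and (2, -3):
    slope m = ((-3) − (-5)) / (2 − (-3)) = 2/5,
    intercept c = (-5) − m·(-3) = -19/5.
Extremal: y(x) = (2/5) x - 19/5.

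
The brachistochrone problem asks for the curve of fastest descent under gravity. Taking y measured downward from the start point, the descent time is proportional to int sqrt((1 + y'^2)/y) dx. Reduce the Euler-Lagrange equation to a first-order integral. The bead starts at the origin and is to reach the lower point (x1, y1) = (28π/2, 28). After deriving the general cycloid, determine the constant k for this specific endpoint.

The Lagrangian L = sqrt((1 + y'^2) / y) has no explicit x dependence, so the Beltrami identity applies:
    L − y' ∂L/∂y' = C.
Compute ∂L/∂y' = y' / sqrt(y (1 + y'^2)).
Substitute:
    sqrt((1 + y'^2)/y) − y'·y' / sqrt(y (1 + y'^2))
    = (1 + y'^2) / sqrt(y (1 + y'^2)) − y'^2 / sqrt(y (1 + y'^2))
    = 1 / sqrt(y (1 + y'^2)) = C.
Squaring and rearranging gives the first integral
    y (1 + y'^2) = 1/C^2 =: k   (constant).
Solving this first-order ODE by the substitution
    y = (k/2)(1 − cos θ)
yields the cycloid parameterisation
    x(θ) = (k/2)(θ − sin θ),   y(θ) = (k/2)(1 − cos θ).
The constant k is fixed by the endpoint condition.
Now fit the given lower endpoint (x1, y1) = (28π/2, 28). At the bottom of the first arch (θ = π), the parametric equations give
    y(π) = (k/2)(1 − cos π) = k,
    x(π) = (k/2)(π − sin π) = kπ/2.
Matching y(π) = 28 gives k = 28, consistent with x(π) = 28π/2. Therefore the specific cycloid is
    x(θ) = (28/2)(θ − sin θ),   y(θ) = (28/2)(1 − cos θ).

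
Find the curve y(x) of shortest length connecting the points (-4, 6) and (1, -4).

Arc-length functional: J[y] = ∫ sqrt(1 + (y')^2) dx.
Lagrangian L = sqrt(1 + (y')^2) has no explicit y dependence, so ∂L/∂y = 0 and the Euler-Lagrange equation gives
    d/dx( y' / sqrt(1 + (y')^2) ) = 0  ⇒  y' / sqrt(1 + (y')^2) = const.
Hence y' is constant, so y(x) is affine.
Fitting the endpoints (-4, 6) and (1, -4):
    slope m = ((-4) − 6) / (1 − (-4)) = -2,
    intercept c = 6 − m·(-4) = -2.
Extremal: y(x) = -2 x - 2.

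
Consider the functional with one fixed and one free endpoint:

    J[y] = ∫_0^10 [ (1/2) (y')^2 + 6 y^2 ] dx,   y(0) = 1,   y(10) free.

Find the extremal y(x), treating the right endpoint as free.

The Lagrangian L = (1/2) (y')^2 + 6 y^2 gives
    ∂L/∂y = 12 y,   ∂L/∂y' = y'.
Euler-Lagrange: y'' − 12 y = 0.
With k = sqrt(12), the general solution is
    y(x) = A cosh(sqrt(12) x) + B sinh(sqrt(12) x).
Fixed left endpoint y(0) = 1 ⇒ A = 1.
The right endpoint x = 10 is free, so the natural (transversality) condition is ∂L/∂y' |_{x=10} = 0, i.e. y'(10) = 0.
Compute y'(x) = A k sinh(k x) + B k cosh(k x), so
    y'(10) = A k sinh(k·10) + B k cosh(k·10) = 0
    ⇒ B = −A tanh(k·10) = − tanh(sqrt(12)·10).
Therefore the extremal is
    y(x) = cosh(sqrt(12) x) − tanh(sqrt(12)·10) sinh(sqrt(12) x).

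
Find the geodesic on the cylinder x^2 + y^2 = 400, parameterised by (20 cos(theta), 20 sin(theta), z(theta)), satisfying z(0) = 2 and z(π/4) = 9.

Parameterise the cylinder of radius R = 20 as
    r(θ) = (20 cos θ, 20 sin θ, z(θ)).
The arc-length element is
    ds = sqrt(400 + (dz/dθ)^2) dθ,
so the Lagrangian is L = sqrt(400 + z'^2).
L depends on z' only, not on z or θ, so ∂L/∂z = 0 and
    ∂L/∂z' = z' / sqrt(400 + z'^2).
The Euler-Lagrange equation gives
    d/dθ( z' / sqrt(400 + z'^2) ) = 0,
so z' is constant. Integrating once:
    z(θ) = a θ + b,
a helix on the cylinder (a straight line when the cylinder is unrolled). The constants a, b are determined by the endpoint conditions.
With endpoint conditions z(0) = 2 and z(π/4) = 9: from z(0) = b we get b = 2, and a·π/4 + 2 = 9 gives a = 28/π, so
    z(θ) = (28/π) θ + 2.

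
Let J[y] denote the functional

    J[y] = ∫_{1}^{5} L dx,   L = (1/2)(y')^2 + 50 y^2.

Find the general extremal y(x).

The Lagrangian is L = (1/2)(y')^2 + 50 y^2.
∂L/∂y = 100y.
∂L/∂y' = y'.
The Euler-Lagrange equation d/dx(∂L/∂y') − ∂L/∂y = 0 becomes:
    y'' - 100 y = 0
General solution: y(x) = A e^(10x) + B e^(-10x), where A and B are arbitrary constants fixed by the endpoint conditions.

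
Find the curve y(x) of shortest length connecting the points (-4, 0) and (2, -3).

Arc-length functional: J[y] = ∫ sqrt(1 + (y')^2) dx.
Lagrangian L = sqrt(1 + (y')^2) has no explicit y dependence, so ∂L/∂y = 0 and the Euler-Lagrange equation gives
    d/dx( y' / sqrt(1 + (y')^2) ) = 0  ⇒  y' / sqrt(1 + (y')^2) = const.
Hence y' is constant, so y(x) is affine.
Fitting the endpoints (-4, 0) and (2, -3):
    slope m = ((-3) − 0) / (2 − (-4)) = -1/2,
    intercept c = 0 − m·(-4) = -2.
Extremal: y(x) = (-1/2) x - 2.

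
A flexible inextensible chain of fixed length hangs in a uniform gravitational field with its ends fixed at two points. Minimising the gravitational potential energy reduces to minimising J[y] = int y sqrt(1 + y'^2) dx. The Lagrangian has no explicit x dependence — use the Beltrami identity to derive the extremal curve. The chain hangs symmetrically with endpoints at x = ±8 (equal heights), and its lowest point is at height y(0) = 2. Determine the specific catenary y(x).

The Lagrangian L(y, y') = y sqrt(1 + y'^2) has no explicit x dependence, so the Beltrami identity applies:
    L − y' ∂L/∂y' = C.
Compute ∂L/∂y' = y · y' / sqrt(1 + y'^2). Then
    L − y' ∂L/∂y'
    = y sqrt(1 + y'^2) − y · y'^2 / sqrt(1 + y'^2)
    = y (1 + y'^2 − y'^2) / sqrt(1 + y'^2)
    = y / sqrt(1 + y'^2) = C.
Squaring gives y^2 = C^2 (1 + y'^2), i.e.
    y'^2 = y^2 / C^2 − 1.
Separating variables,
    dy / sqrt(y^2 − C^2) = dx / C,
and integrating gives arccosh(y / C) = (x − a)/C, so
    y(x) = C cosh((x − a)/C),
the catenary. The constants C and a are fixed by the two endpoint conditions (and, for the hanging-chain problem, the length constraint selects C).
Now fit the given data. The endpoints x = ±8 are symmetric at equal height, so the catenary is even about its minimum: a = 0 and y(x) = C cosh(x/C). The lowest point is y(0) = C cosh(0) = C, and we are told y(0) = 2, so C = 2. Therefore
    y(x) = 2 cosh(x/2),
and at the endpoints
    y(±8) = 2 cosh(8/2).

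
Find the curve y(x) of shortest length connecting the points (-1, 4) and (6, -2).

Arc-length functional: J[y] = ∫ sqrt(1 + (y')^2) dx.
Lagrangian L = sqrt(1 + (y')^2) has no explicit y dependence, so ∂L/∂y = 0 and the Euler-Lagrange equation gives
    d/dx( y' / sqrt(1 + (y')^2) ) = 0  ⇒  y' / sqrt(1 + (y')^2) = const.
Hence y' is constant, so y(x) is affine.
Fitting the endpoints (-1, 4) and (6, -2):
    slope m = ((-2) − 4) / (6 − (-1)) = -6/7,
    intercept c = 4 − m·(-1) = 22/7.
Extremal: y(x) = (-6/7) x + 22/7.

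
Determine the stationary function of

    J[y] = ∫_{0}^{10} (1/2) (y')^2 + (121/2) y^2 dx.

The Lagrangian is L = (1/2) (y')^2 + (121/2) y^2.
Compute ∂L/∂y = 121y, ∂L/∂y' = y'.
The Euler-Lagrange equation d/dx(∂L/∂y') − ∂L/∂y = 0 reduces to
    y'' − 121 y = 0.
Its general solution is
    y(x) = A e^(11x) + B e^(−11x),
with A, B fixed by the endpoint conditions.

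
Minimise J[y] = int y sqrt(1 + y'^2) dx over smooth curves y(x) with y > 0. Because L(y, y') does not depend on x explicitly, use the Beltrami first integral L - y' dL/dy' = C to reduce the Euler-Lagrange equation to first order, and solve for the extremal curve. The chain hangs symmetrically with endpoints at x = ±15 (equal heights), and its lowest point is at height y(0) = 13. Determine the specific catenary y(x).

The Lagrangian L(y, y') = y sqrt(1 + y'^2) has no explicit x dependence, so the Beltrami identity applies:
    L − y' ∂L/∂y' = C.
Compute ∂L/∂y' = y · y' / sqrt(1 + y'^2). Then
    L − y' ∂L/∂y'
    = y sqrt(1 + y'^2) − y · y'^2 / sqrt(1 + y'^2)
    = y (1 + y'^2 − y'^2) / sqrt(1 + y'^2)
    = y / sqrt(1 + y'^2) = C.
Squaring gives y^2 = C^2 (1 + y'^2), i.e.
    y'^2 = y^2 / C^2 − 1.
Separating variables,
    dy / sqrt(y^2 − C^2) = dx / C,
and integrating gives arccosh(y / C) = (x − a)/C, so
    y(x) = C cosh((x − a)/C),
the catenary. The constants C and a are fixed by the two endpoint conditions (and, for the hanging-chain problem, the length constraint selects C).
Now fit the given data. The endpoints x = ±15 are symmetric at equal height, so the catenary is even about its minimum: a = 0 and y(x) = C cosh(x/C). The lowest point is y(0) = C cosh(0) = C, and we are told y(0) = 13, so C = 13. Therefore
    y(x) = 13 cosh(x/13),
and at the endpoints
    y(±15) = 13 cosh(15/13).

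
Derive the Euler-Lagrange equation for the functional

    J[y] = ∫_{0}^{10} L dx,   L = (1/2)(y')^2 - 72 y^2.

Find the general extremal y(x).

The Lagrangian is L = (1/2)(y')^2 - 72 y^2.
∂L/∂y = -144y.
∂L/∂y' = y'.
The Euler-Lagrange equation d/dx(∂L/∂y') − ∂L/∂y = 0 becomes:
    y'' + 144 y = 0
General solution: y(x) = A sin(12x) + B cos(12x), where A and B are arbitrary constants fixed by the endpoint conditions.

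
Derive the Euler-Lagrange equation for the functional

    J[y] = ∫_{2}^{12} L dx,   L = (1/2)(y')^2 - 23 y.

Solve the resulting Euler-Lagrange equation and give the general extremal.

The Lagrangian is L = (1/2)(y')^2 - 23 y.
∂L/∂y = -23.
∂L/∂y' = y'.
The Euler-Lagrange equation d/dx(∂L/∂y') − ∂L/∂y = 0 becomes:
    y'' + 23 = 0
General solution: y(x) = -(23/2) x^2 + A x + B, where A and B are arbitrary constants fixed by the endpoint conditions.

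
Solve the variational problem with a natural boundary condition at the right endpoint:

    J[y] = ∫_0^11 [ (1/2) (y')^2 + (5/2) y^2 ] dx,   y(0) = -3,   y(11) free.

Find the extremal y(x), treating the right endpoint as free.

The Lagrangian L = (1/2) (y')^2 + (5/2) y^2 gives
    ∂L/∂y = 5 y,   ∂L/∂y' = y'.
Euler-Lagrange: y'' − 5 y = 0.
With k = sqrt(5), the general solution is
    y(x) = A cosh(sqrt(5) x) + B sinh(sqrt(5) x).
Fixed left endpoint y(0) = -3 ⇒ A = -3.
The right endpoint x = 11 is free, so the natural (transversality) condition is ∂L/∂y' |_{x=11} = 0, i.e. y'(11) = 0.
Compute y'(x) = A k sinh(k x) + B k cosh(k x), so
    y'(11) = A k sinh(k·11) + B k cosh(k·11) = 0
    ⇒ B = −A tanh(k·11) = 3 tanh(sqrt(5)·11).
Therefore the extremal is
    y(x) = −3 cosh(sqrt(5) x) + 3 tanh(sqrt(5)·11) sinh(sqrt(5) x).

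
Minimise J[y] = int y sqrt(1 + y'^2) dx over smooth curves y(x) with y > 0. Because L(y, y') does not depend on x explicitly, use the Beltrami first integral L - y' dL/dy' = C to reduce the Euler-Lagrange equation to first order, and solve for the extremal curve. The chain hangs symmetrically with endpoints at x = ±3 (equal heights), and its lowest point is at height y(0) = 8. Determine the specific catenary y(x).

The Lagrangian L(y, y') = y sqrt(1 + y'^2) has no explicit x dependence, so the Beltrami identity applies:
    L − y' ∂L/∂y' = C.
Compute ∂L/∂y' = y · y' / sqrt(1 + y'^2). Then
    L − y' ∂L/∂y'
    = y sqrt(1 + y'^2) − y · y'^2 / sqrt(1 + y'^2)
    = y (1 + y'^2 − y'^2) / sqrt(1 + y'^2)
    = y / sqrt(1 + y'^2) = C.
Squaring gives y^2 = C^2 (1 + y'^2), i.e.
    y'^2 = y^2 / C^2 − 1.
Separating variables,
    dy / sqrt(y^2 − C^2) = dx / C,
and integrating gives arccosh(y / C) = (x − a)/C, so
    y(x) = C cosh((x − a)/C),
the catenary. The constants C and a are fixed by the two endpoint conditions (and, for the hanging-chain problem, the length constraint selects C).
Now fit the given data. The endpoints x = ±3 are symmetric at equal height, so the catenary is even about its minimum: a = 0 and y(x) = C cosh(x/C). The lowest point is y(0) = C cosh(0) = C, and we are told y(0) = 8, so C = 8. Therefore
    y(x) = 8 cosh(x/8),
and at the endpoints
    y(±3) = 8 cosh(3/8).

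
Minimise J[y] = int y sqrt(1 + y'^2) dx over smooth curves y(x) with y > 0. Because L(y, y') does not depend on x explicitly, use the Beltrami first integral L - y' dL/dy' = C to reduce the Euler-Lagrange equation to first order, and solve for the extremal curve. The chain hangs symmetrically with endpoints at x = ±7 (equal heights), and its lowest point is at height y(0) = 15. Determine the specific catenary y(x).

The Lagrangian L(y, y') = y sqrt(1 + y'^2) has no explicit x dependence, so the Beltrami identity applies:
    L − y' ∂L/∂y' = C.
Compute ∂L/∂y' = y · y' / sqrt(1 + y'^2). Then
    L − y' ∂L/∂y'
    = y sqrt(1 + y'^2) − y · y'^2 / sqrt(1 + y'^2)
    = y (1 + y'^2 − y'^2) / sqrt(1 + y'^2)
    = y / sqrt(1 + y'^2) = C.
Squaring gives y^2 = C^2 (1 + y'^2), i.e.
    y'^2 = y^2 / C^2 − 1.
Separating variables,
    dy / sqrt(y^2 − C^2) = dx / C,
and integrating gives arccosh(y / C) = (x − a)/C, so
    y(x) = C cosh((x − a)/C),
the catenary. The constants C and a are fixed by the two endpoint conditions (and, for the hanging-chain problem, the length constraint selects C).
Now fit the given data. The endpoints x = ±7 are symmetric at equal height, so the catenary is even about its minimum: a = 0 and y(x) = C cosh(x/C). The lowest point is y(0) = C cosh(0) = C, and we are told y(0) = 15, so C = 15. Therefore
    y(x) = 15 cosh(x/15),
and at the endpoints
    y(±7) = 15 cosh(7/15).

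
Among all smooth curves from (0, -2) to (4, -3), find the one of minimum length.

Arc-length functional: J[y] = ∫ sqrt(1 + (y')^2) dx.
Lagrangian L = sqrt(1 + (y')^2) has no explicit y dependence, so ∂L/∂y = 0 and the Euler-Lagrange equation gives
    d/dx( y' / sqrt(1 + (y')^2) ) = 0  ⇒  y' / sqrt(1 + (y')^2) = const.
Hence y' is constant, so y(x) is affine.
Fitting the endpoints (0, -2) and (4, -3):
    slope m = ((-3) − (-2)) / (4 − 0) = -1/4,
    intercept c = (-2) − m·0 = -2.
Extremal: y(x) = (-1/4) x - 2.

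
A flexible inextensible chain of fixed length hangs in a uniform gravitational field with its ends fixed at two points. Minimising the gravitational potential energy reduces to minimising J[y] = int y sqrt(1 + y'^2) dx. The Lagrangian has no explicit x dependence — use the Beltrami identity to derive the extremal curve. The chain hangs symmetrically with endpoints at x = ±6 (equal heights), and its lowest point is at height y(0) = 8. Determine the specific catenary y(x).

The Lagrangian L(y, y') = y sqrt(1 + y'^2) has no explicit x dependence, so the Beltrami identity applies:
    L − y' ∂L/∂y' = C.
Compute ∂L/∂y' = y · y' / sqrt(1 + y'^2). Then
    L − y' ∂L/∂y'
    = y sqrt(1 + y'^2) − y · y'^2 / sqrt(1 + y'^2)
    = y (1 + y'^2 − y'^2) / sqrt(1 + y'^2)
    = y / sqrt(1 + y'^2) = C.
Squaring gives y^2 = C^2 (1 + y'^2), i.e.
    y'^2 = y^2 / C^2 − 1.
Separating variables,
    dy / sqrt(y^2 − C^2) = dx / C,
and integrating gives arccosh(y / C) = (x − a)/C, so
    y(x) = C cosh((x − a)/C),
the catenary. The constants C and a are fixed by the two endpoint conditions (and, for the hanging-chain problem, the length constraint selects C).
Now fit the given data. The endpoints x = ±6 are symmetric at equal height, so the catenary is even about its minimum: a = 0 and y(x) = C cosh(x/C). The lowest point is y(0) = C cosh(0) = C, and we are told y(0) = 8, so C = 8. Therefore
    y(x) = 8 cosh(x/8),
and at the endpoints
    y(±6) = 8 cosh(6/8).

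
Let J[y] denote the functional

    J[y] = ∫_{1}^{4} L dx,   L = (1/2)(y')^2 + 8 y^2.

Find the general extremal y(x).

The Lagrangian is L = (1/2)(y')^2 + 8 y^2.
∂L/∂y = 16y.
∂L/∂y' = y'.
The Euler-Lagrange equation d/dx(∂L/∂y') − ∂L/∂y = 0 becomes:
    y'' - 16 y = 0
General solution: y(x) = A e^(4x) + B e^(-4x), where A and B are arbitrary constants fixed by the endpoint conditions.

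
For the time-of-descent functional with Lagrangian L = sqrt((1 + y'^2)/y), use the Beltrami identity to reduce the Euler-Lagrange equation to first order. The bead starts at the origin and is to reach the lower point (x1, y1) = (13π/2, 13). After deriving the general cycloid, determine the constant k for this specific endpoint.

The Lagrangian L = sqrt((1 + y'^2) / y) has no explicit x dependence, so the Beltrami identity applies:
    L − y' ∂L/∂y' = C.
Compute ∂L/∂y' = y' / sqrt(y (1 + y'^2)).
Substitute:
    sqrt((1 + y'^2)/y) − y'·y' / sqrt(y (1 + y'^2))
    = (1 + y'^2) / sqrt(y (1 + y'^2)) − y'^2 / sqrt(y (1 + y'^2))
    = 1 / sqrt(y (1 + y'^2)) = C.
Squaring and rearranging gives the first integral
    y (1 + y'^2) = 1/C^2 =: k   (constant).
Solving this first-order ODE by the substitution
    y = (k/2)(1 − cos θ)
yields the cycloid parameterisation
    x(θ) = (k/2)(θ − sin θ),   y(θ) = (k/2)(1 − cos θ).
The constant k is fixed by the endpoint condition.
Now fit the given lower endpoint (x1, y1) = (13π/2, 13). At the bottom of the first arch (θ = π), the parametric equations give
    y(π) = (k/2)(1 − cos π) = k,
    x(π) = (k/2)(π − sin π) = kπ/2.
Matching y(π) = 13 gives k = 13, consistent with x(π) = 13π/2. Therefore the specific cycloid is
    x(θ) = (13/2)(θ − sin θ),   y(θ) = (13/2)(1 − cos θ).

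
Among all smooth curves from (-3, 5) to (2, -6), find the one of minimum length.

Arc-length functional: J[y] = ∫ sqrt(1 + (y')^2) dx.
Lagrangian L = sqrt(1 + (y')^2) has no explicit y dependence, so ∂L/∂y = 0 and the Euler-Lagrange equation gives
    d/dx( y' / sqrt(1 + (y')^2) ) = 0  ⇒  y' / sqrt(1 + (y')^2) = const.
Hence y' is constant, so y(x) is affine.
Fitting the endpoints (-3, 5) and (2, -6):
    slope m = ((-6) − 5) / (2 − (-3)) = -11/5,
    intercept c = 5 − m·(-3) = -8/5.
Extremal: y(x) = (-11/5) x - 8/5.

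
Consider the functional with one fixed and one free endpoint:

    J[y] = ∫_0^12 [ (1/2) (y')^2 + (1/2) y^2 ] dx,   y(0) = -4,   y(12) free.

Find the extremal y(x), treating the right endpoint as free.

The Lagrangian L = (1/2) (y')^2 + (1/2) y^2 gives
    ∂L/∂y = 1 y,   ∂L/∂y' = y'.
Euler-Lagrange: y'' − y = 0.
With k = 1, the general solution is
    y(x) = A cosh(x) + B sinh(x).
Fixed left endpoint y(0) = -4 ⇒ A = -4.
The right endpoint x = 12 is free, so the natural (transversality) condition is ∂L/∂y' |_{x=12} = 0, i.e. y'(12) = 0.
Compute y'(x) = A k sinh(k x) + B k cosh(k x), so
    y'(12) = A k sinh(k·12) + B k cosh(k·12) = 0
    ⇒ B = −A tanh(k·12) = 4 tanh(1·12).
Therefore the extremal is
    y(x) = −4 cosh(1 x) + 4 tanh(1·12) sinh(1 x).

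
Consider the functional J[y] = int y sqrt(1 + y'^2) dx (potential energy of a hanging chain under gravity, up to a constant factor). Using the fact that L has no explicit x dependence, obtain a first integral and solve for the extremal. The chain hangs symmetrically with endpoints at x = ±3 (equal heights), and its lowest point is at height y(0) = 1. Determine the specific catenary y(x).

The Lagrangian L(y, y') = y sqrt(1 + y'^2) has no explicit x dependence, so the Beltrami identity applies:
    L − y' ∂L/∂y' = C.
Compute ∂L/∂y' = y · y' / sqrt(1 + y'^2). Then
    L − y' ∂L/∂y'
    = y sqrt(1 + y'^2) − y · y'^2 / sqrt(1 + y'^2)
    = y (1 + y'^2 − y'^2) / sqrt(1 + y'^2)
    = y / sqrt(1 + y'^2) = C.
Squaring gives y^2 = C^2 (1 + y'^2), i.e.
    y'^2 = y^2 / C^2 − 1.
Separating variables,
    dy / sqrt(y^2 − C^2) = dx / C,
and integrating gives arccosh(y / C) = (x − a)/C, so
    y(x) = C cosh((x − a)/C),
the catenary. The constants C and a are fixed by the two endpoint conditions (and, for the hanging-chain problem, the length constraint selects C).
Now fit the given data. The endpoints x = ±3 are symmetric at equal height, so the catenary is even about its minimum: a = 0 and y(x) = C cosh(x/C). The lowest point is y(0) = C cosh(0) = C, and we are told y(0) = 1, so C = 1. Therefore
    y(x) = cosh(x),
and at the endpoints
    y(±3) = cosh(3).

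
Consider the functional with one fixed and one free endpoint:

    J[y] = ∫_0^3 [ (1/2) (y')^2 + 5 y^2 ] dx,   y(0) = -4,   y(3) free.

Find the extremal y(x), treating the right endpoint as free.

The Lagrangian L = (1/2) (y')^2 + 5 y^2 gives
    ∂L/∂y = 10 y,   ∂L/∂y' = y'.
Euler-Lagrange: y'' − 10 y = 0.
With k = sqrt(10), the general solution is
    y(x) = A cosh(sqrt(10) x) + B sinh(sqrt(10) x).
Fixed left endpoint y(0) = -4 ⇒ A = -4.
The right endpoint x = 3 is free, so the natural (transversality) condition is ∂L/∂y' |_{x=3} = 0, i.e. y'(3) = 0.
Compute y'(x) = A k sinh(k x) + B k cosh(k x), so
    y'(3) = A k sinh(k·3) + B k cosh(k·3) = 0
    ⇒ B = −A tanh(k·3) = 4 tanh(sqrt(10)·3).
Therefore the extremal is
    y(x) = −4 cosh(sqrt(10) x) + 4 tanh(sqrt(10)·3) sinh(sqrt(10) x).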